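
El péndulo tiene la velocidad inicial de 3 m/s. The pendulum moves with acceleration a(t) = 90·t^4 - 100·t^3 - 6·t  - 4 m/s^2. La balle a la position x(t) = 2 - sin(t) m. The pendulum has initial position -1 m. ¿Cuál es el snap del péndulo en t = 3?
Partiendo de la aceleración a(t) = 90·t^4 - 100·t^3 - 6·t - 4, tomamos 2 derivadas. Tomando d/dt de a(t), encontramos j(t) = 360·t^3 - 300·t^2 - 6. La derivada de la sacudida da el snap: s(t) = 1080·t^2 - 600·t. Usando s(t) = 1080·t^2 - 600·t y sustituyendo t = 3, encontramos s = 7920.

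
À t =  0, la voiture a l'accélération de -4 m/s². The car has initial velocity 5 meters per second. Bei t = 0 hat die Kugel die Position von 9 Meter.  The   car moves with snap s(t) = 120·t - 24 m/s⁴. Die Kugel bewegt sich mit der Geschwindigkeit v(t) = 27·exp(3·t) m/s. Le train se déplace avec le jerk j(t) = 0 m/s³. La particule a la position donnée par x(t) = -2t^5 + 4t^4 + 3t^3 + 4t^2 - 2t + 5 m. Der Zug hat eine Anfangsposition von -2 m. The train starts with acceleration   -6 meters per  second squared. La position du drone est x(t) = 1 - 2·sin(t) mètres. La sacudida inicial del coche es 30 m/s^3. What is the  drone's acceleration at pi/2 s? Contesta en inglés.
Starting from position x(t) = 1 - 2·sin(t), we take 2 derivatives. Taking d/dt of x(t), we find v(t) = -2·cos(t). Taking d/dt of v(t), we find a(t) = 2·sin(t). From the given acceleration equation a(t) = 2·sin(t), we substitute t = pi/2 to get a = 2.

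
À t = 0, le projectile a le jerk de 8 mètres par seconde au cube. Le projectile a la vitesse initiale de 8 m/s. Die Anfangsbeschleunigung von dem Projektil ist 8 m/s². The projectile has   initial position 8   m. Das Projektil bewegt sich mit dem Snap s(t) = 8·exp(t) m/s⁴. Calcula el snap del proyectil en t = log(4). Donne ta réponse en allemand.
Mit s(t) = 8·exp(t) und Einsetzen von t = log(4), finden wir s = 32.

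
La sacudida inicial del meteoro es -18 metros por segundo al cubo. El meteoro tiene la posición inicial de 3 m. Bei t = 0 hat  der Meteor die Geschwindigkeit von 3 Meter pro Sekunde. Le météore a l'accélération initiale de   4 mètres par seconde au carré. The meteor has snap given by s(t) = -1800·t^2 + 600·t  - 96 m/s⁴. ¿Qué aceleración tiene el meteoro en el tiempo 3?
Partiendo del snap s(t) = -1800·t^2 + 600·t - 96, tomamos 2 antiderivadas. La integral del snap es la sacudida. Usando j(0) = -18, obtenemos j(t) = -600·t^3 + 300·t^2 - 96·t - 18. La integral de la sacudida es la aceleración. Usando a(0) = 4, obtenemos a(t) = -150·t^4 + 100·t^3 - 48·t^2 - 18·t + 4. De la ecuación de la aceleración a(t) = -150·t^4 + 100·t^3 - 48·t^2 - 18·t + 4, sustituimos t = 3 para obtener a = -9932.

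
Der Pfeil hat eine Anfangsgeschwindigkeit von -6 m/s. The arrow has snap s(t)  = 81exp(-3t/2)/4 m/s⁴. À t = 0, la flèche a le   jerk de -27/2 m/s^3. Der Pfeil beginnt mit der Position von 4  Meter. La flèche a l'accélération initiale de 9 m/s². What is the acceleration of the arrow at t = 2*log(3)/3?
We must find the integral of our snap equation s(t) = 81·exp(-3·t/2)/4 2 times. Finding the integral of s(t) and using j(0) = -27/2: j(t) = -27·exp(-3·t/2)/2. Integrating jerk and using the initial condition a(0) = 9, we get a(t) = 9·exp(-3·t/2). Using a(t) = 9·exp(-3·t/2) and substituting t = 2*log(3)/3, we find a = 3.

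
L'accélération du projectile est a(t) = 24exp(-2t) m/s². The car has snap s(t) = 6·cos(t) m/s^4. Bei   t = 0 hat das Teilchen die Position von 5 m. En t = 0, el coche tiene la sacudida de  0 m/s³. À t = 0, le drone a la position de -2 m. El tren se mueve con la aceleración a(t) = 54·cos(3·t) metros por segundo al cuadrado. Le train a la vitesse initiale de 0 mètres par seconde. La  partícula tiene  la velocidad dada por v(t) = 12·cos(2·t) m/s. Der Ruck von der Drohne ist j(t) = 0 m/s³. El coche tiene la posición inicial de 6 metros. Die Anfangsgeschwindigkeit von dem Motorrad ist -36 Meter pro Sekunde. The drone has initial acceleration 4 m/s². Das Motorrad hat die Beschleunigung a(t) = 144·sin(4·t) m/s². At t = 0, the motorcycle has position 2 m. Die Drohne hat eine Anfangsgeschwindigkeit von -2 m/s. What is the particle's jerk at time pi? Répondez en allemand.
Ausgehend von der Geschwindigkeit v(t) = 12·cos(2·t), nehmen wir 2 Ableitungen. Durch Ableiten von der Geschwindigkeit erhalten wir die Beschleunigung: a(t) = -24·sin(2·t). Mit d/dt von a(t) finden wir j(t) = -48·cos(2·t). Wir haben den Ruck j(t) = -48·cos(2·t). Durch Einsetzen von t = pi: j(pi) = -48.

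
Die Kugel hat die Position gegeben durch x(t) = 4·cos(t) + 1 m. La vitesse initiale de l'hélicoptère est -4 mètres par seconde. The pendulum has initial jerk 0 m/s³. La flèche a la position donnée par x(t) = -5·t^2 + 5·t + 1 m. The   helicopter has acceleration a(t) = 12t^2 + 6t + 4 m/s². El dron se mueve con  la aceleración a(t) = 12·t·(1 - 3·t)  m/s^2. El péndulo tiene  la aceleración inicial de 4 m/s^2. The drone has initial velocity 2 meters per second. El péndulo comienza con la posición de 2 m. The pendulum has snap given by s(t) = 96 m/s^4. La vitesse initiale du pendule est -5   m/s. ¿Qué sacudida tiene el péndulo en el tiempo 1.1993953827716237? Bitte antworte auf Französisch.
Nous devons intégrer notre équation du snap s(t) = 96 1 fois. La primitive du snap est le jerk. En utilisant j(0) = 0, nous obtenons j(t) = 96·t. De l'équation du jerk j(t) = 96·t, nous substituons t = 1.1993953827716237 pour obtenir j = 115.141956746076.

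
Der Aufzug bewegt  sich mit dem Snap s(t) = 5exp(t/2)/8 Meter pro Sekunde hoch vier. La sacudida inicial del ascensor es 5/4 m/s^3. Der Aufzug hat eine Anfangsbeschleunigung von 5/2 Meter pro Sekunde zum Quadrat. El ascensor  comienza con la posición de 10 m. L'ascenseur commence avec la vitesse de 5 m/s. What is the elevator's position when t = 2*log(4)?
We need to integrate our snap equation s(t) = 5·exp(t/2)/8 4 times. The antiderivative of snap, with j(0) = 5/4, gives jerk: j(t) = 5·exp(t/2)/4. The antiderivative of jerk is acceleration. Using a(0) = 5/2, we get a(t) = 5·exp(t/2)/2. The integral of acceleration, with v(0) = 5, gives velocity: v(t) = 5·exp(t/2). Integrating velocity and using the initial condition x(0) = 10, we get x(t) = 10·exp(t/2). From the given position equation x(t) = 10·exp(t/2), we substitute t = 2*log(4) to get x = 40.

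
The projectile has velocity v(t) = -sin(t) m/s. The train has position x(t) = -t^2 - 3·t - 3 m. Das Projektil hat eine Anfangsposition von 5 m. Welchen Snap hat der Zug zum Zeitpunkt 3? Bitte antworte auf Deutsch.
Um dies zu lösen, müssen wir 4 Ableitungen unserer Gleichung für die Position x(t) = -t^2 - 3·t - 3 nehmen. Durch Ableiten von der Position erhalten wir die Geschwindigkeit: v(t) = -2·t - 3. Durch Ableiten von der Geschwindigkeit erhalten wir die Beschleunigung: a(t) = -2. Die Ableitung von der Beschleunigung ergibt den Ruck: j(t) = 0. Durch Ableiten von dem Ruck erhalten wir den Snap: s(t) = 0. Aus der Gleichung für den Snap s(t) = 0, setzen wir t = 3 ein und erhalten s = 0.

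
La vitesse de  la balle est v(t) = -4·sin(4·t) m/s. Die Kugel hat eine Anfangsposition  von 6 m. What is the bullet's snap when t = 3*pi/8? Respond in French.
Pour résoudre ceci, nous devons prendre 3 dérivées de notre équation de la vitesse v(t) = -4·sin(4·t). En dérivant la vitesse, nous obtenons l'accélération: a(t) = -16·cos(4·t). La dérivée de l'accélération donne le jerk: j(t) = 64·sin(4·t). En dérivant le jerk, nous obtenons le snap: s(t) = 256·cos(4·t). De l'équation du snap s(t) = 256·cos(4·t), nous substituons t = 3*pi/8 pour obtenir s = 0.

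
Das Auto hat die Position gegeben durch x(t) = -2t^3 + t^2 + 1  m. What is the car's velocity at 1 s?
To solve this, we need to take 1 derivative of our position equation x(t) = -2·t^3 + t^2 + 1. Differentiating position, we get velocity: v(t) = -6·t^2 + 2·t. We have velocity v(t) = -6·t^2 + 2·t. Substituting t = 1: v(1) = -4.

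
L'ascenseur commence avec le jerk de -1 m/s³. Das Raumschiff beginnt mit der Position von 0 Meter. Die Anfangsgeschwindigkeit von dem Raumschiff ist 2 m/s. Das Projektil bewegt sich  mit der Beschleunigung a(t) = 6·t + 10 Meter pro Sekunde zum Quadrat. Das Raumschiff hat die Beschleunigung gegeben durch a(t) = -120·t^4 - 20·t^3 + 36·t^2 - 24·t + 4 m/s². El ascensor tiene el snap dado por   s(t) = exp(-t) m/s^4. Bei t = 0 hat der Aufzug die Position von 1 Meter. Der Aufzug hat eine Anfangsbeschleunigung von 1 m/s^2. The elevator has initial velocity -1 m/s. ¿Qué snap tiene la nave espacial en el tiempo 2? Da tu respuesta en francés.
Nous devons dériver notre équation de l'accélération a(t) = -120·t^4 - 20·t^3 + 36·t^2 - 24·t + 4 2 fois. En prenant d/dt de a(t), nous trouvons j(t) = -480·t^3 - 60·t^2 + 72·t - 24. En prenant d/dt de j(t), nous trouvons s(t) = -1440·t^2 - 120·t + 72. Nous avons le snap s(t) = -1440·t^2 - 120·t + 72. En substituant t = 2: s(2) = -5928.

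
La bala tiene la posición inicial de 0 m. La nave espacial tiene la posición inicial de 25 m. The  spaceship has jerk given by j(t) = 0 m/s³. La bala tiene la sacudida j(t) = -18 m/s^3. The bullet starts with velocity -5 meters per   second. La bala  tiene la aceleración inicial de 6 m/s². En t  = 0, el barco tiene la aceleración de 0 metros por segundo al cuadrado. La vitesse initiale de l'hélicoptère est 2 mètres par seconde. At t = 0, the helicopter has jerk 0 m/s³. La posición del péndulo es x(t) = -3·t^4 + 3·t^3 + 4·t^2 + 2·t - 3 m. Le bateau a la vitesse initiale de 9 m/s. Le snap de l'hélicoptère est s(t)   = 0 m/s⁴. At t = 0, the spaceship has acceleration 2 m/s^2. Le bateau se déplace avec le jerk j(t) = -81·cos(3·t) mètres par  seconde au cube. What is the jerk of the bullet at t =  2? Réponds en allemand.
Mit j(t) = -18 und Einsetzen von t = 2, finden wir j = -18.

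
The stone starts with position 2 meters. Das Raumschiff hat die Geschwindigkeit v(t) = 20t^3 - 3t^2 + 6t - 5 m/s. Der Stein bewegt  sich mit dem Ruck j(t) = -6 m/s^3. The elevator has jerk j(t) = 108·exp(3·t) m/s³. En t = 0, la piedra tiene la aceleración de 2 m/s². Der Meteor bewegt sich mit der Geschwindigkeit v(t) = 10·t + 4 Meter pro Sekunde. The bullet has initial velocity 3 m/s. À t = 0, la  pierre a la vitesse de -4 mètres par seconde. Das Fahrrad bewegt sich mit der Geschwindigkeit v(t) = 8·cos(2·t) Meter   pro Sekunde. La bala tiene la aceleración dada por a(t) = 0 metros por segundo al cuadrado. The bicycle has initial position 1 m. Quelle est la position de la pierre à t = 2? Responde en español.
Debemos encontrar la integral de nuestra ecuación de la sacudida j(t) = -6 3 veces. La integral de la sacudida, con a(0) = 2, da la aceleración: a(t) = 2 - 6·t. Integrando la aceleración y usando la condición inicial v(0) = -4, obtenemos v(t) = -3·t^2 + 2·t - 4. La antiderivada de la velocidad, con x(0) = 2, da la posición: x(t) = -t^3 + t^2 - 4·t + 2. Usando x(t) = -t^3 + t^2 - 4·t + 2 y sustituyendo t = 2, encontramos x = -10.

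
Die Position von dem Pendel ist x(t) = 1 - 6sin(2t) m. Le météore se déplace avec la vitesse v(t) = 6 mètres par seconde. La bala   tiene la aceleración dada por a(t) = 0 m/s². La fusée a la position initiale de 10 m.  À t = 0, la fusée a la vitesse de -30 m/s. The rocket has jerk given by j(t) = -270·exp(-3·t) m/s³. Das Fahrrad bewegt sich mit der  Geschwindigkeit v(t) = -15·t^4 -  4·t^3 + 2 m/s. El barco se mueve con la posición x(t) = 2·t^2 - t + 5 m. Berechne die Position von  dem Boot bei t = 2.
Mit x(t) = 2·t^2 - t + 5 und Einsetzen von t = 2, finden wir x = 11.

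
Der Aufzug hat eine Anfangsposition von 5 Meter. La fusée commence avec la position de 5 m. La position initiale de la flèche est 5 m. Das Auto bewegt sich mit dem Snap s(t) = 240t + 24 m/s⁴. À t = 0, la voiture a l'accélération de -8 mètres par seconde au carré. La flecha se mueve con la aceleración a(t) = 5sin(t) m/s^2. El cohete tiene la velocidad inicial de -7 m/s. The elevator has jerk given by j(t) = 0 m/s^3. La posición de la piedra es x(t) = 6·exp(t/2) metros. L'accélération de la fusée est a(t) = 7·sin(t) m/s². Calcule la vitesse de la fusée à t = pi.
Nous devons intégrer notre équation de l'accélération a(t) = 7·sin(t) 1 fois. En intégrant l'accélération et en utilisant la condition initiale v(0) = -7, nous obtenons v(t) = -7·cos(t). Nous avons la vitesse v(t) = -7·cos(t). En substituant t = pi: v(pi) = 7.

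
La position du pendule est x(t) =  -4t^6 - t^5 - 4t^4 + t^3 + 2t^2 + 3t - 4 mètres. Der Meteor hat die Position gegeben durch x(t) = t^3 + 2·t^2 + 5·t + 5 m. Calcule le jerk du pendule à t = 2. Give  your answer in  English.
To solve this, we need to take 3 derivatives of our position equation x(t) = -4·t^6 - t^5 - 4·t^4 + t^3 + 2·t^2 + 3·t - 4. Taking d/dt of x(t), we find v(t) = -24·t^5 - 5·t^4 - 16·t^3 + 3·t^2 + 4·t + 3. Differentiating velocity, we get acceleration: a(t) = -120·t^4 - 20·t^3 - 48·t^2 + 6·t + 4. Taking d/dt of a(t), we find j(t) = -480·t^3 - 60·t^2 - 96·t + 6. From the given jerk equation j(t) = -480·t^3 - 60·t^2 - 96·t + 6, we substitute t = 2 to get j = -4266.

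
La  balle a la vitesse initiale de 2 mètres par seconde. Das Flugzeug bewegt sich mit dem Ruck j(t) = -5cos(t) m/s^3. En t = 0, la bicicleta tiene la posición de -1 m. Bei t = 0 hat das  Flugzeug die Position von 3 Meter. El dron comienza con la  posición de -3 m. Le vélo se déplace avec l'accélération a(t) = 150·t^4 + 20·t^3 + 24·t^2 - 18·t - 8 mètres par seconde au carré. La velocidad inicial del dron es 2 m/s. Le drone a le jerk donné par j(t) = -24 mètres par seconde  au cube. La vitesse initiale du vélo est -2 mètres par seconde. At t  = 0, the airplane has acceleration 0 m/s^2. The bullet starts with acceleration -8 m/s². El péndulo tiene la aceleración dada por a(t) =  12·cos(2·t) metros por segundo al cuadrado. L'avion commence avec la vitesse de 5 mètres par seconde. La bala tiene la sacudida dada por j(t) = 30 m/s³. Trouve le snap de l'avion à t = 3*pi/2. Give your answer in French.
En partant du jerk j(t) = -5·cos(t), nous prenons 1 dérivée. En prenant d/dt de j(t), nous trouvons s(t) = 5·sin(t). En utilisant s(t) = 5·sin(t) et en substituant t = 3*pi/2, nous trouvons s = -5.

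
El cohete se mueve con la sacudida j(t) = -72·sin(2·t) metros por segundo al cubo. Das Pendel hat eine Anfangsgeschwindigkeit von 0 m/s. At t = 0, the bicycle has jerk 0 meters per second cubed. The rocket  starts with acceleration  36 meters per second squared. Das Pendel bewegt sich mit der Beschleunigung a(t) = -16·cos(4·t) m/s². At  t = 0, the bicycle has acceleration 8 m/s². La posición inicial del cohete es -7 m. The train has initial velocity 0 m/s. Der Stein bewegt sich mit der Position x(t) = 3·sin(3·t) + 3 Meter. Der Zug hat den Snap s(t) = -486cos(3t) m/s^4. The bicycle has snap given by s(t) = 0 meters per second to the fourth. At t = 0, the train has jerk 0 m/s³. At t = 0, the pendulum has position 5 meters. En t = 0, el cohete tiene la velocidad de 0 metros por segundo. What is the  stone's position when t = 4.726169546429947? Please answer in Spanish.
Tenemos la posición x(t) = 3·sin(3·t) + 3. Sustituyendo t = 4.726169546429947: x(4.726169546429947) = 5.99743666111531.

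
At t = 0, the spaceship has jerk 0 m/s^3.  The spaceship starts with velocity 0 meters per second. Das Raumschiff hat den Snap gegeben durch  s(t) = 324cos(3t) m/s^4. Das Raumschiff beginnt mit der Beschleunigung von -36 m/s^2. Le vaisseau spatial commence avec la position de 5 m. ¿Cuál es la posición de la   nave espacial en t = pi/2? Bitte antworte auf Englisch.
We need to integrate our snap equation s(t) = 324·cos(3·t) 4 times. Taking ∫s(t)dt and applying j(0) = 0, we find j(t) = 108·sin(3·t). The integral of jerk is acceleration. Using a(0) = -36, we get a(t) = -36·cos(3·t). The antiderivative of acceleration, with v(0) = 0, gives velocity: v(t) = -12·sin(3·t). The integral of velocity, with x(0) = 5, gives position: x(t) = 4·cos(3·t) + 1. Using x(t) = 4·cos(3·t) + 1 and substituting t = pi/2, we find x = 1.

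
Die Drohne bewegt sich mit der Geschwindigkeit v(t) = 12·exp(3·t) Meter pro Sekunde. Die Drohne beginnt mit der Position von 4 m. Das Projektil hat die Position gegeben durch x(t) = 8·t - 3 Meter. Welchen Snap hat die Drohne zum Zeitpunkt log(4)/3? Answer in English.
Starting from velocity v(t) = 12·exp(3·t), we take 3 derivatives. Taking d/dt of v(t), we find a(t) = 36·exp(3·t). The derivative of acceleration gives jerk: j(t) = 108·exp(3·t). The derivative of jerk gives snap: s(t) = 324·exp(3·t). We have snap s(t) = 324·exp(3·t). Substituting t = log(4)/3: s(log(4)/3) = 1296.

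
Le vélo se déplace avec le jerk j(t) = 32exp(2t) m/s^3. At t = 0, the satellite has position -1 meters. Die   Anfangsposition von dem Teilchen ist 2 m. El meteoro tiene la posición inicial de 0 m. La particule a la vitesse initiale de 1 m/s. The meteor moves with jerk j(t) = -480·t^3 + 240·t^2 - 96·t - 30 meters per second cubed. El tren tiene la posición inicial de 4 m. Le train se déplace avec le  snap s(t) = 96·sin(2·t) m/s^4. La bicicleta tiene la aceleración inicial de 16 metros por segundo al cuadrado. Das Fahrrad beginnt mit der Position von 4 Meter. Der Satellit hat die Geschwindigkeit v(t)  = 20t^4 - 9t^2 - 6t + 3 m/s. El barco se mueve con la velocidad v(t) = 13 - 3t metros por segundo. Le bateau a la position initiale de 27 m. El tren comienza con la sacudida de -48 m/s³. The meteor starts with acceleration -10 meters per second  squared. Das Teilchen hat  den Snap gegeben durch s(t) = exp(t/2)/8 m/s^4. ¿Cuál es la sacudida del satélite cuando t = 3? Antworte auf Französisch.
Nous devons dériver notre équation de la vitesse v(t) = 20·t^4 - 9·t^2 - 6·t + 3 2 fois. En prenant d/dt de v(t), nous trouvons a(t) = 80·t^3 - 18·t - 6. En prenant d/dt de a(t), nous trouvons j(t) = 240·t^2 - 18. Nous avons le jerk j(t) = 240·t^2 - 18. En substituant t = 3: j(3) = 2142.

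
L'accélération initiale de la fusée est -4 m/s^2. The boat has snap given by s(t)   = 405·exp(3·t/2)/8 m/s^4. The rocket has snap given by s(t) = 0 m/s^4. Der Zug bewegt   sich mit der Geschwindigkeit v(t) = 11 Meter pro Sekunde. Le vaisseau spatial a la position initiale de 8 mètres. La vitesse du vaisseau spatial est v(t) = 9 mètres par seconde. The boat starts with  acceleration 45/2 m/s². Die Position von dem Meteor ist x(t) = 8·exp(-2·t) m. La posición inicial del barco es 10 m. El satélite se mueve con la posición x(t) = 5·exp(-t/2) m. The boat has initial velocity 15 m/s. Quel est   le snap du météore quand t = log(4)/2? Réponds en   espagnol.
Para resolver esto, necesitamos tomar 4 derivadas de nuestra ecuación de la posición x(t) = 8·exp(-2·t). La derivada de la posición da la velocidad: v(t) = -16·exp(-2·t). Derivando la velocidad, obtenemos la aceleración: a(t) = 32·exp(-2·t). Tomando d/dt de a(t), encontramos j(t) = -64·exp(-2·t). Tomando d/dt de j(t), encontramos s(t) = 128·exp(-2·t). Usando s(t) = 128·exp(-2·t) y sustituyendo t = log(4)/2, encontramos s = 32.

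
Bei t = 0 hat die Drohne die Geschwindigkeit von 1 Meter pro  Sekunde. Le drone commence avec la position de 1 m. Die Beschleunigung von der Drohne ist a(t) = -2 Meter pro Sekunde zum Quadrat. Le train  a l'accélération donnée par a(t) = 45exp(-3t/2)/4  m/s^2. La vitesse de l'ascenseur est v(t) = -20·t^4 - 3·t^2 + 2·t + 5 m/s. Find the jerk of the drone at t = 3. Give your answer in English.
We must differentiate our acceleration equation a(t) = -2 1 time. Taking d/dt of a(t), we find j(t) = 0. We have jerk j(t) = 0. Substituting t = 3: j(3) = 0.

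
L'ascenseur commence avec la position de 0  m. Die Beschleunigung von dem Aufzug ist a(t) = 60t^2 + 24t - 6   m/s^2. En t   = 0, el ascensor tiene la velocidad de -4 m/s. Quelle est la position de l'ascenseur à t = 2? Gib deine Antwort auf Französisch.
Nous devons trouver la primitive de notre équation de l'accélération a(t) = 60·t^2 + 24·t - 6 2 fois. En prenant ∫a(t)dt et en appliquant v(0) = -4, nous trouvons v(t) = 20·t^3 + 12·t^2 - 6·t - 4. En prenant ∫v(t)dt et en appliquant x(0) = 0, nous trouvons x(t) = 5·t^4 + 4·t^3 - 3·t^2 - 4·t. En utilisant x(t) = 5·t^4 + 4·t^3 - 3·t^2 - 4·t et en substituant t = 2, nous trouvons x = 92.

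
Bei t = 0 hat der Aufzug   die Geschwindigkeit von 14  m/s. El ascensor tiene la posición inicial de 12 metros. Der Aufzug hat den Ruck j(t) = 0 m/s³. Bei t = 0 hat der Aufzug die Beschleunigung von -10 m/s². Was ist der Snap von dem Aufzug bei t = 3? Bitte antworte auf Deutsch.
Ausgehend von dem Ruck j(t) = 0, nehmen wir 1 Ableitung. Die Ableitung von dem Ruck ergibt den Snap: s(t) = 0. Mit s(t) = 0 und Einsetzen von t = 3, finden wir s = 0.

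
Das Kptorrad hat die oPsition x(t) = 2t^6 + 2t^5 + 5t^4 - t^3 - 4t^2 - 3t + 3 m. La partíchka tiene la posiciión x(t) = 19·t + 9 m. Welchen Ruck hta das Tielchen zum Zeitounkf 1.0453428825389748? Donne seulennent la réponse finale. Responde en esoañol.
j(1.0453428825389748) = 0.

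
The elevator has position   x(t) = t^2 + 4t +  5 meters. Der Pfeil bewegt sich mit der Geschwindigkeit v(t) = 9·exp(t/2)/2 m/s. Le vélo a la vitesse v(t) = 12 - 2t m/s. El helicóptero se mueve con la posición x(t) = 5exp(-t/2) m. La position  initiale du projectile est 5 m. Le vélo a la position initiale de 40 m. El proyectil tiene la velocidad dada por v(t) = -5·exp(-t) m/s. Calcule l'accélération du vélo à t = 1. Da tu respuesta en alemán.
Um dies zu lösen, müssen wir 1 Ableitung unserer Gleichung für die Geschwindigkeit v(t) = 12 - 2·t nehmen. Mit d/dt von v(t) finden wir a(t) = -2. Wir haben die Beschleunigung a(t) = -2. Durch Einsetzen von t = 1: a(1) = -2.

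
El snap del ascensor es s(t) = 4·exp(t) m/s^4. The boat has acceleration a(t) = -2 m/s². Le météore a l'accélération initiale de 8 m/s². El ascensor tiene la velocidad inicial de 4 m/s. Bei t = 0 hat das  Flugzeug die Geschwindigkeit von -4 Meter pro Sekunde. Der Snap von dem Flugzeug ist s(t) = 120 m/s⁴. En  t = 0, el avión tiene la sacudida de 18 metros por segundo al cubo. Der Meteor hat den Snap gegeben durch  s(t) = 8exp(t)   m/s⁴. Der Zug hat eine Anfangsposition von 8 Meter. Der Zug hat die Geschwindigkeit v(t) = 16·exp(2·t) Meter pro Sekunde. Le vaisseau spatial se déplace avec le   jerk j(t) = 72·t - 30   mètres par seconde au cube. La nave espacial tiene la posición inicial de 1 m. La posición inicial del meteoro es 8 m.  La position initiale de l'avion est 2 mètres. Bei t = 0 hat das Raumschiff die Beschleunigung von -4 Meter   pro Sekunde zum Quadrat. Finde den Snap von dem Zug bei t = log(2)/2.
Wir müssen unsere Gleichung für die Geschwindigkeit v(t) = 16·exp(2·t) 3-mal ableiten. Die Ableitung von der Geschwindigkeit ergibt die Beschleunigung: a(t) = 32·exp(2·t). Mit d/dt von a(t) finden wir j(t) = 64·exp(2·t). Mit d/dt von j(t) finden wir s(t) = 128·exp(2·t). Mit s(t) = 128·exp(2·t) und Einsetzen von t = log(2)/2, finden wir s = 256.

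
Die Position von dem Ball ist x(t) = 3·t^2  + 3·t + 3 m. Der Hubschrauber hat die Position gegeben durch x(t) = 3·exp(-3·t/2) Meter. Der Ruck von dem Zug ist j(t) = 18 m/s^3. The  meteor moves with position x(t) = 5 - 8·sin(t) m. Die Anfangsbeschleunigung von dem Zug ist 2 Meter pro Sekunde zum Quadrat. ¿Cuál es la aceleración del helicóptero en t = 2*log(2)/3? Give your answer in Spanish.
Partiendo de la posición x(t) = 3·exp(-3·t/2), tomamos 2 derivadas. La derivada de la posición da la velocidad: v(t) = -9·exp(-3·t/2)/2. Derivando la velocidad, obtenemos la aceleración: a(t) = 27·exp(-3·t/2)/4. De la ecuación de la aceleración a(t) = 27·exp(-3·t/2)/4, sustituimos t = 2*log(2)/3 para obtener a = 27/8.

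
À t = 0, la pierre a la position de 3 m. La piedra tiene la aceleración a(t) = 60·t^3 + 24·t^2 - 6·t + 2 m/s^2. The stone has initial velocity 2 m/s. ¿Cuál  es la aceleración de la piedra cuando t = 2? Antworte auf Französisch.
Nous avons l'accélération a(t) = 60·t^3 + 24·t^2 - 6·t + 2. En substituant t = 2: a(2) = 566.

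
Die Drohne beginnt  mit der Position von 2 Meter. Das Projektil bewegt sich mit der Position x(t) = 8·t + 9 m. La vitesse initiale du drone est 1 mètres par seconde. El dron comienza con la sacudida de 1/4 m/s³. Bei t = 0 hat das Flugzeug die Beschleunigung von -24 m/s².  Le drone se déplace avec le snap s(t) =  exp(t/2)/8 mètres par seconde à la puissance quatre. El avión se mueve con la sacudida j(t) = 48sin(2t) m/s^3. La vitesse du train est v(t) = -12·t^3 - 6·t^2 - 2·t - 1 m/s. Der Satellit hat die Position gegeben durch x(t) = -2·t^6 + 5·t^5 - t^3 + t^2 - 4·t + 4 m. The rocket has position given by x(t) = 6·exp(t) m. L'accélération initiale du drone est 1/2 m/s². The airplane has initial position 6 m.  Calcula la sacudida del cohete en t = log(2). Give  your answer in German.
Wir müssen unsere Gleichung für die Position x(t) = 6·exp(t) 3-mal ableiten. Durch Ableiten von der Position erhalten wir die Geschwindigkeit: v(t) = 6·exp(t). Die Ableitung von der Geschwindigkeit ergibt die Beschleunigung: a(t) = 6·exp(t). Durch Ableiten von der Beschleunigung erhalten wir den Ruck: j(t) = 6·exp(t). Aus der Gleichung für den Ruck j(t) = 6·exp(t), setzen wir t = log(2) ein und erhalten j = 12.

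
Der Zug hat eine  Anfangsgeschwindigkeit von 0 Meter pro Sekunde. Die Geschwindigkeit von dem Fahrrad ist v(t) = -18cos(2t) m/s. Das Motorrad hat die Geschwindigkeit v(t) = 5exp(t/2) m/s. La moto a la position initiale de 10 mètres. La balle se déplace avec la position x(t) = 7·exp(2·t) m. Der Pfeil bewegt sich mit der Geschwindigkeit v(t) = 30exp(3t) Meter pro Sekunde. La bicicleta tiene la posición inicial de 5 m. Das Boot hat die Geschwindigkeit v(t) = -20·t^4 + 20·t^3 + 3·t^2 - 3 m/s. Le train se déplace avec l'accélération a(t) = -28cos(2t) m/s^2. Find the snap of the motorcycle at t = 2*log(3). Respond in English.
Starting from velocity v(t) = 5·exp(t/2), we take 3 derivatives. The derivative of velocity gives acceleration: a(t) = 5·exp(t/2)/2. Differentiating acceleration, we get jerk: j(t) = 5·exp(t/2)/4. Differentiating jerk, we get snap: s(t) = 5·exp(t/2)/8. We have snap s(t) = 5·exp(t/2)/8. Substituting t = 2*log(3): s(2*log(3)) = 15/8.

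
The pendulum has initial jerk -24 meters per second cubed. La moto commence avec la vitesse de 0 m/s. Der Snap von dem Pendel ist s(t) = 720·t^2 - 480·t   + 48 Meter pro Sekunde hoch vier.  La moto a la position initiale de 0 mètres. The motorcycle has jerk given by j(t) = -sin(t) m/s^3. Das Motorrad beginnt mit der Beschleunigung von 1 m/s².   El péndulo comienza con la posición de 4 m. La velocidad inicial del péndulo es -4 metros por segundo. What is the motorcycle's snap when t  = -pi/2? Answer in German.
Ausgehend von dem Ruck j(t) = -sin(t), nehmen wir 1 Ableitung. Die Ableitung von dem Ruck ergibt den Snap: s(t) = -cos(t). Wir haben den Snap s(t) = -cos(t). Durch Einsetzen von t = -pi/2: s(-pi/2) = 0.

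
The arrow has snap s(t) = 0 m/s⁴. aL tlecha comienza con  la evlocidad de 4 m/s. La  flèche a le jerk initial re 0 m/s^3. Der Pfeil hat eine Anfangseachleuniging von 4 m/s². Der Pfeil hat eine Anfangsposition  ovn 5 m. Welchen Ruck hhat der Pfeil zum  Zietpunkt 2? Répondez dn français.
Pour résoudre ceci, nous devons prendre 1 primitive de notre équation du snap s(t) = 0. La primitive du snap est le jerk. En utilisant j(0) = 0, nous obtenons j(t) = 0. En utilisant j(t) = 0 et en substituant t = 2, nous trouvons j = 0.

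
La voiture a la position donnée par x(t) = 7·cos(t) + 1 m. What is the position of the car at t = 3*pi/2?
Using x(t) = 7·cos(t) + 1 and substituting t = 3*pi/2, we find x = 1.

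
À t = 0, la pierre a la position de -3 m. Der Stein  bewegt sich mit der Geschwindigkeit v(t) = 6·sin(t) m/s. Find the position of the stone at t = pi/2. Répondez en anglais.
We must find the antiderivative of our velocity equation v(t) = 6·sin(t) 1 time. Finding the integral of v(t) and using x(0) = -3: x(t) = 3 - 6·cos(t). We have position x(t) = 3 - 6·cos(t). Substituting t = pi/2: x(pi/2) = 3.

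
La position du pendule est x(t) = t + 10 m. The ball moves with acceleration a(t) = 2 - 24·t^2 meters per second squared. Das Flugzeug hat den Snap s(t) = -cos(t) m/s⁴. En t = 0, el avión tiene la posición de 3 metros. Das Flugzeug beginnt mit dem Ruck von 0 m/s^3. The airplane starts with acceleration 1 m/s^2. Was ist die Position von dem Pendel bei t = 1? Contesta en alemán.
Wir haben die Position x(t) = t + 10. Durch Einsetzen von t = 1: x(1) = 11.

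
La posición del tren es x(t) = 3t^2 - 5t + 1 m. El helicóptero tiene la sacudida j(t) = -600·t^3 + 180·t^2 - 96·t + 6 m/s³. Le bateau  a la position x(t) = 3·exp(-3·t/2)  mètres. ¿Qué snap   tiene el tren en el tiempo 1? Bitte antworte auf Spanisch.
Debemos derivar nuestra ecuación de la posición x(t) = 3·t^2 - 5·t + 1 4 veces. Tomando d/dt de x(t), encontramos v(t) = 6·t - 5. Derivando la velocidad, obtenemos la aceleración: a(t) = 6. La derivada de la aceleración da la sacudida: j(t) = 0. Derivando la sacudida, obtenemos el snap: s(t) = 0. Usando s(t) = 0 y sustituyendo t = 1, encontramos s = 0.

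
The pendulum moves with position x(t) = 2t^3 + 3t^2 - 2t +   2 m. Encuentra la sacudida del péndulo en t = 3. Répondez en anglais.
To solve this, we need to take 3 derivatives of our position equation x(t) = 2·t^3 + 3·t^2 - 2·t + 2. Differentiating position, we get velocity: v(t) = 6·t^2 + 6·t - 2. Differentiating velocity, we get acceleration: a(t) = 12·t + 6. The derivative of acceleration gives jerk: j(t) = 12. From the given jerk equation j(t) = 12, we substitute t = 3 to get j = 12.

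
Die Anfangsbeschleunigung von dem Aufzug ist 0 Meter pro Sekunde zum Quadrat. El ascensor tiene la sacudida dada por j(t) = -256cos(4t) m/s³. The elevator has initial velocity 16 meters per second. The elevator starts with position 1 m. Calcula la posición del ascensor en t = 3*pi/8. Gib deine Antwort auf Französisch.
En partant du jerk j(t) = -256·cos(4·t), nous prenons 3 primitives. La primitive du jerk, avec a(0) = 0, donne l'accélération: a(t) = -64·sin(4·t). La primitive de l'accélération est la vitesse. En utilisant v(0) = 16, nous obtenons v(t) = 16·cos(4·t). La primitive de la vitesse est la position. En utilisant x(0) = 1, nous obtenons x(t) = 4·sin(4·t) + 1. Nous avons la position x(t) = 4·sin(4·t) + 1. En substituant t = 3*pi/8: x(3*pi/8) = -3.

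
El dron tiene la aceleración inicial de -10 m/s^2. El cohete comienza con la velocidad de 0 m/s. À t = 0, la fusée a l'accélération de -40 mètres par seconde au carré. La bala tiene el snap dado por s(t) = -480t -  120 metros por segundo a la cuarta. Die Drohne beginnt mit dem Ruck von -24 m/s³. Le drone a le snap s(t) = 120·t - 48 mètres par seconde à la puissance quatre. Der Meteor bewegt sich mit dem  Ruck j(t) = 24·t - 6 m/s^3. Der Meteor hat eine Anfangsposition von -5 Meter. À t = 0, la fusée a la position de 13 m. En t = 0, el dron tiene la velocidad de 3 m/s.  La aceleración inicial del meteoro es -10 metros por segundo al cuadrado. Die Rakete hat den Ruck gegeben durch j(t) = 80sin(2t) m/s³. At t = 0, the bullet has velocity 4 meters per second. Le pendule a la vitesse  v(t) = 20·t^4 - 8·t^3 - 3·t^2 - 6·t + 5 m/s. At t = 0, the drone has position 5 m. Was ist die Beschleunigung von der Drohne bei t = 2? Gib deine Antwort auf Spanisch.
Partiendo del snap s(t) = 120·t - 48, tomamos 2 antiderivadas. Tomando ∫s(t)dt y aplicando j(0) = -24, encontramos j(t) = 60·t^2 - 48·t - 24. Integrando la sacudida y usando la condición inicial a(0) = -10, obtenemos a(t) = 20·t^3 - 24·t^2 - 24·t - 10. Tenemos la aceleración a(t) = 20·t^3 - 24·t^2 - 24·t - 10. Sustituyendo t = 2: a(2) = 6.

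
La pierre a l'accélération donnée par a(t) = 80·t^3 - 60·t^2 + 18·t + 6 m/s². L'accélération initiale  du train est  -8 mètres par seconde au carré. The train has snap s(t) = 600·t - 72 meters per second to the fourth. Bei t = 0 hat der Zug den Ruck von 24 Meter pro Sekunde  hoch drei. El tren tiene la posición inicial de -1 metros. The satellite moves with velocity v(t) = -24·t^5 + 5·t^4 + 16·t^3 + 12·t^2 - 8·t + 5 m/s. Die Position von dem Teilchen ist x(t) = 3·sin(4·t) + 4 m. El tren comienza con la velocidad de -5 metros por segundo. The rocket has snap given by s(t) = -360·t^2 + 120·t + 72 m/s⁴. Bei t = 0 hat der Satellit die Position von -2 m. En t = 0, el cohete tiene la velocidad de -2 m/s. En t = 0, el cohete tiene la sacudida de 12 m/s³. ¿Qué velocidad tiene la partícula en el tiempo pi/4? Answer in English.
Starting from position x(t) = 3·sin(4·t) + 4, we take 1 derivative. Taking d/dt of x(t), we find v(t) = 12·cos(4·t). Using v(t) = 12·cos(4·t) and substituting t = pi/4, we find v = -12.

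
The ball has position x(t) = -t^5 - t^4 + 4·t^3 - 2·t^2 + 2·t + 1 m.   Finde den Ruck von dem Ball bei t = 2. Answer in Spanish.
Partiendo de la posición x(t) = -t^5 - t^4 + 4·t^3 - 2·t^2 + 2·t + 1, tomamos 3 derivadas. Tomando d/dt de x(t), encontramos v(t) = -5·t^4 - 4·t^3 + 12·t^2 - 4·t + 2. La derivada de la velocidad da la aceleración: a(t) = -20·t^3 - 12·t^2 + 24·t - 4. Derivando la aceleración, obtenemos la sacudida: j(t) = -60·t^2 - 24·t + 24. Usando j(t) = -60·t^2 - 24·t + 24 y sustituyendo t = 2, encontramos j = -264.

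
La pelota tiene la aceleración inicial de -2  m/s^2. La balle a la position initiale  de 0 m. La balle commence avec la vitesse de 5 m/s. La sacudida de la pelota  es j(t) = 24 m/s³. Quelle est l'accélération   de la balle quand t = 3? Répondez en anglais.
To find the answer, we compute 1 antiderivative of j(t) = 24. Integrating jerk and using the initial condition a(0) = -2, we get a(t) = 24·t - 2. From the given acceleration equation a(t) = 24·t - 2, we substitute t = 3 to get a = 70.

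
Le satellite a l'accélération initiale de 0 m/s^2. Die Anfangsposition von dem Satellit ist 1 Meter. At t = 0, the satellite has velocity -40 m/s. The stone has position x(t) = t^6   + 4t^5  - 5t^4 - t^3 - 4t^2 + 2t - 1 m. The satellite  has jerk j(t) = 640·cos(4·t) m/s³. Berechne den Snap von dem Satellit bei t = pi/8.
Ausgehend von dem Ruck j(t) = 640·cos(4·t), nehmen wir 1 Ableitung. Die Ableitung von dem Ruck ergibt den Snap: s(t) = -2560·sin(4·t). Wir haben den Snap s(t) = -2560·sin(4·t). Durch Einsetzen von t = pi/8: s(pi/8) = -2560.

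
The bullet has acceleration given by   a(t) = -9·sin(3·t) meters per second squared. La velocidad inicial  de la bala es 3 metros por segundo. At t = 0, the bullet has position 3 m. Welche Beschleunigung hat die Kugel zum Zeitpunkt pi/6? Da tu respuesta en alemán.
Wir haben die Beschleunigung a(t) = -9·sin(3·t). Durch Einsetzen von t = pi/6: a(pi/6) = -9.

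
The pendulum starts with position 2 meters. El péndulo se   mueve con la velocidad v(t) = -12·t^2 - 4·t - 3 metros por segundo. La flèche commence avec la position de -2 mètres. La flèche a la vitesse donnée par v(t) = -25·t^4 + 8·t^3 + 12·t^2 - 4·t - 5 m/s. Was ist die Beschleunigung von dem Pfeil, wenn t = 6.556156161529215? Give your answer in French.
Nous devons dériver notre équation de la vitesse v(t) = -25·t^4 + 8·t^3 + 12·t^2 - 4·t - 5 1 fois. La dérivée de la vitesse donne l'accélération: a(t) = -100·t^3 + 24·t^2 + 24·t - 4. Nous avons l'accélération a(t) = -100·t^3 + 24·t^2 + 24·t - 4. En substituant t = 6.556156161529215: a(6.556156161529215) = -26995.5022549199.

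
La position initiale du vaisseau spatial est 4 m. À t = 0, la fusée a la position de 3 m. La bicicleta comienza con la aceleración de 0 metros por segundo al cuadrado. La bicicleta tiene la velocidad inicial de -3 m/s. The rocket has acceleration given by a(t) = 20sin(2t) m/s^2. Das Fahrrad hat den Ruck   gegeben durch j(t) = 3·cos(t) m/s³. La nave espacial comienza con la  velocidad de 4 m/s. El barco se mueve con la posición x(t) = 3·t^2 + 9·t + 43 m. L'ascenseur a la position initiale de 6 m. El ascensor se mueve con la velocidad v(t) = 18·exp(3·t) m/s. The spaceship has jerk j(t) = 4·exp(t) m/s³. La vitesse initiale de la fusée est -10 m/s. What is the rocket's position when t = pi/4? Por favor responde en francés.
En partant de l'accélération a(t) = 20·sin(2·t), nous prenons 2 intégrales. La primitive de l'accélération est la vitesse. En utilisant v(0) = -10, nous obtenons v(t) = -10·cos(2·t). En prenant ∫v(t)dt et en appliquant x(0) = 3, nous trouvons x(t) = 3 - 5·sin(2·t). En utilisant x(t) = 3 - 5·sin(2·t) et en substituant t = pi/4, nous trouvons x = -2.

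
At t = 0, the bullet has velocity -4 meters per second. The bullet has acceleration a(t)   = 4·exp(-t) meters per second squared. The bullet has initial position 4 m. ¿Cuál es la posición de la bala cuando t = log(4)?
Partiendo de la aceleración a(t) = 4·exp(-t), tomamos 2 integrales. Integrando la aceleración y usando la condición inicial v(0) = -4, obtenemos v(t) = -4·exp(-t). La antiderivada de la velocidad es la posición. Usando x(0) = 4, obtenemos x(t) = 4·exp(-t). Tenemos la posición x(t) = 4·exp(-t). Sustituyendo t = log(4): x(log(4)) = 1.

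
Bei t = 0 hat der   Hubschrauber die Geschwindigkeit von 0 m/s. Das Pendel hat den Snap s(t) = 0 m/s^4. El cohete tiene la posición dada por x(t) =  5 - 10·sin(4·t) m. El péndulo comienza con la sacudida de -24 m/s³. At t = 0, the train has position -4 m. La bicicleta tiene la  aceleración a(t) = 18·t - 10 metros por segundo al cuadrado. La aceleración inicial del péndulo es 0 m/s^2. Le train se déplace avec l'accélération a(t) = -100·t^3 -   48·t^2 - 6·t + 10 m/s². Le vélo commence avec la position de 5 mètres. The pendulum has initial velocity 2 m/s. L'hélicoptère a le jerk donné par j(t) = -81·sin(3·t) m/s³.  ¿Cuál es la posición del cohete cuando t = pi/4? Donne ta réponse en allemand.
Aus der Gleichung für die Position x(t) = 5 - 10·sin(4·t), setzen wir t = pi/4 ein und erhalten x = 5.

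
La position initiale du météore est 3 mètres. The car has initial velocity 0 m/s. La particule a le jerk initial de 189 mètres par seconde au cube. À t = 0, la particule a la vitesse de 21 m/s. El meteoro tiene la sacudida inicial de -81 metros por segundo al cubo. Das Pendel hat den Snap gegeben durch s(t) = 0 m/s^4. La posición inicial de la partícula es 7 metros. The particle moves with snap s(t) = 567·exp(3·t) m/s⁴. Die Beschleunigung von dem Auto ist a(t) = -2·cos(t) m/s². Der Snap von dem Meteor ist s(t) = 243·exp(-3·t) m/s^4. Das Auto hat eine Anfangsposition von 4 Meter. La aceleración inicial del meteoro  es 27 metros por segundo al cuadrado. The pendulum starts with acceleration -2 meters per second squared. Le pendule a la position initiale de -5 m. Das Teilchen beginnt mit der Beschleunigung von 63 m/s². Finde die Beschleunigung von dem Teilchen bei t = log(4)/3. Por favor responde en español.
Para resolver esto, necesitamos tomar 2 antiderivadas de nuestra ecuación del snap s(t) = 567·exp(3·t). Tomando ∫s(t)dt y aplicando j(0) = 189, encontramos j(t) = 189·exp(3·t). La antiderivada de la sacudida es la aceleración. Usando a(0) = 63, obtenemos a(t) = 63·exp(3·t). Usando a(t) = 63·exp(3·t) y sustituyendo t = log(4)/3, encontramos a = 252.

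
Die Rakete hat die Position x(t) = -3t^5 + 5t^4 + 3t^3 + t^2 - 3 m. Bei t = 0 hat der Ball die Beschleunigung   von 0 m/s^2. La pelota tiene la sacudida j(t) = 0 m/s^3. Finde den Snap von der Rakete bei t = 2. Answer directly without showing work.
Die Antwort ist -600.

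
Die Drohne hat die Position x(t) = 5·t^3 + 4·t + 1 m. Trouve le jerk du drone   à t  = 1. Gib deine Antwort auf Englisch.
We must differentiate our position equation x(t) = 5·t^3 + 4·t + 1 3 times. Taking d/dt of x(t), we find v(t) = 15·t^2 + 4. Differentiating velocity, we get acceleration: a(t) = 30·t. Taking d/dt of a(t), we find j(t) = 30. Using j(t) = 30 and substituting t = 1, we find j = 30.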